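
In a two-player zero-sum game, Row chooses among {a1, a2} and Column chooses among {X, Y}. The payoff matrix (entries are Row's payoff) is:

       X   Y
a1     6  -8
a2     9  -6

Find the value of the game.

-6

Row minima: a1 → -8, a2 → -6; maximin = -6.
Column maxima: X → 9, Y → -6; minimax = -6.
Since maximin = minimax = -6, there is a saddle point and the value is -6.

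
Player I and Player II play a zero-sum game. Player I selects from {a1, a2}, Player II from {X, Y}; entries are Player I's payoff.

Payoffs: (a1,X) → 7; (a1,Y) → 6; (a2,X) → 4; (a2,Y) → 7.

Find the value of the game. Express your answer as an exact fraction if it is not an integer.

25/4

Row minima: a1 → 6, a2 → 4; maximin = 6.
Column maxima: X → 7, Y → 7; minimax = 7.
6 ≠ 7, so there is no saddle point; optimal play is mixed.
Let Player I play a1 with probability p. Expected payoff against X: 7p + 4(1−p) = 3p + 4; against Y: 6p + 7(1−p) = −p + 7.
Setting these equal: 3p + 4 = −p + 7 ⇒ 4p = 3 ⇒ p = 3/4, and the value is (3)·(3/4) + 4 = 25/4.
For Player II: with q = P(X), equating a1's and a2's payoffs gives q + 6 = −3q + 7 ⇒ q = 1/4.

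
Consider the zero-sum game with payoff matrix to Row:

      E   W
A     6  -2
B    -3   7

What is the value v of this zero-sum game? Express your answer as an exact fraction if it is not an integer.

Row minima: A → -2, B → -3; maximin = -2.
Column maxima: E → 6, W → 7; minimax = 6.
-2 ≠ 6, so there is no saddle point; optimal play is mixed.
Let Row play A with probability p. Expected payoff against E: 6p + (-3)(1−p) = 9p − 3; against W: (-2)p + 7(1−p) = −9p + 7.
Setting these equal: 9p − 3 = −9p + 7 ⇒ 18p = 10 ⇒ p = 5/9, and the value is (9)·(5/9) − 3 = 2.
For Column: with q = P(E), equating A's and B's payoffs gives 8q − 2 = −10q + 7 ⇒ q = 1/2.

2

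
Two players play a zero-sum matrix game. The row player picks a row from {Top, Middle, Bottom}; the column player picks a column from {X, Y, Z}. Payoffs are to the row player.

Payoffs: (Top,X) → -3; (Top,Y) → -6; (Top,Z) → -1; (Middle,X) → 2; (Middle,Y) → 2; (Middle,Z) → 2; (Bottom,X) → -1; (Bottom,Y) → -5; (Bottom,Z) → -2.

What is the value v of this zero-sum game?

Row minima: Top → -6, Middle → 2, Bottom → -5; maximin = 2.
Column maxima: X → 2, Y → 2, Z → 2; minimax = 2.
Since maximin = minimax = 2, there is a saddle point and the value is 2.

2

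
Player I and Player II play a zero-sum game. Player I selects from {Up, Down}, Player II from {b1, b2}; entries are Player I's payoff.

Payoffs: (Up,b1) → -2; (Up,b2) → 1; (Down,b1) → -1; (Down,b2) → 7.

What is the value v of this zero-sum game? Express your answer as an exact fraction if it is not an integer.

Row minima: Up → -2, Down → -1; maximin = -1.
Column maxima: b1 → -1, b2 → 7; minimax = -1.
Since maximin = minimax = -1, there is a saddle point and the value is -1.

-1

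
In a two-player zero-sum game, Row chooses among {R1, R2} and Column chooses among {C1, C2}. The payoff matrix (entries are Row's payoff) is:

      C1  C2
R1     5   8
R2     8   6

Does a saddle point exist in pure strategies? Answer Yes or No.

No

Row minima: R1 → 5, R2 → 6; maximin = 6.
Column maxima: C1 → 8, C2 → 8; minimax = 8.
6 ≠ 8, so no pure-strategy equilibrium exists.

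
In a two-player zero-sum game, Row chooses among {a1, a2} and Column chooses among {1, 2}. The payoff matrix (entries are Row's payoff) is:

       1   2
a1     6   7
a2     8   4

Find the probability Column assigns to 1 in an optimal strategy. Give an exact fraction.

3/5

Row minima: a1 → 6, a2 → 4; maximin = 6.
Column maxima: 1 → 8, 2 → 7; minimax = 7.
6 ≠ 7, so there is no saddle point; optimal play is mixed.
Let Row play a1 with probability p. Expected payoff against 1: 6p + 8(1−p) = −2p + 8; against 2: 7p + 4(1−p) = 3p + 4.
Setting these equal: −2p + 8 = 3p + 4 ⇒ −5p = -4 ⇒ p = 4/5, and the value is (-2)·(4/5) + 8 = 32/5.
For Column: with q = P(1), equating a1's and a2's payoffs gives −q + 7 = 4q + 4 ⇒ q = 3/5.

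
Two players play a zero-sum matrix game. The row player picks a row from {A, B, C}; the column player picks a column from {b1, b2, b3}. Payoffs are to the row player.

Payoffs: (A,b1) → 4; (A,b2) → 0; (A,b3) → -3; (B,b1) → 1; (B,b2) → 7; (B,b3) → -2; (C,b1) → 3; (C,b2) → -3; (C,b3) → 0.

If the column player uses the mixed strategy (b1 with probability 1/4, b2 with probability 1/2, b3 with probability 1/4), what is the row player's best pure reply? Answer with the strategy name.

B

Expected payoff of A: (1/4)·4 + (1/2)·0 + (1/4)·(-3) = 1/4.
Expected payoff of B: (1/4)·1 + (1/2)·7 + (1/4)·(-2) = 13/4.
Expected payoff of C: (1/4)·3 + (1/2)·(-3) + (1/4)·0 = -3/4.
The largest is 13/4, so the row player's best response is B.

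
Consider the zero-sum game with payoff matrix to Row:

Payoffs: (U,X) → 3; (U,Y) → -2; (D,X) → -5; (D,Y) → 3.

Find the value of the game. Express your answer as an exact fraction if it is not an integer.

Row minima: U → -2, D → -5; maximin = -2.
Column maxima: X → 3, Y → 3; minimax = 3.
-2 ≠ 3, so there is no saddle point; optimal play is mixed.
Let Row play U with probability p. Expected payoff against X: 3p + (-5)(1−p) = 8p − 5; against Y: (-2)p + 3(1−p) = −5p + 3.
Setting these equal: 8p − 5 = −5p + 3 ⇒ 13p = 8 ⇒ p = 8/13, and the value is (8)·(8/13) − 5 = -1/13.
For Column: with q = P(X), equating U's and D's payoffs gives 5q − 2 = −8q + 3 ⇒ q = 5/13.

-1/13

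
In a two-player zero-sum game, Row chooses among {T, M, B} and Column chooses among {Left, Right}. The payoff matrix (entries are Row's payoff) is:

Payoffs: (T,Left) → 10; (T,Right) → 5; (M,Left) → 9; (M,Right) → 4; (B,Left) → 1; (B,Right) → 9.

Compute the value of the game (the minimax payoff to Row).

Row minima: T → 5, M → 4, B → 1; maximin = 5.
Column maxima: Left → 10, Right → 9; minimax = 9.
5 ≠ 9, so there is no saddle point; optimal play is mixed.
M is strictly dominated by T, so Row never plays it.
On the remaining 2×2 (T, B vs Left, Right):
Let Row play T with probability p. Expected payoff against Left: 10p + 1(1−p) = 9p + 1; against Right: 5p + 9(1−p) = −4p + 9.
Setting these equal: 9p + 1 = −4p + 9 ⇒ 13p = 8 ⇒ p = 8/13, and the value is (9)·(8/13) + 1 = 85/13.
For Column: with q = P(Left), equating T's and B's payoffs gives 5q + 5 = −8q + 9 ⇒ q = 4/13.

85/13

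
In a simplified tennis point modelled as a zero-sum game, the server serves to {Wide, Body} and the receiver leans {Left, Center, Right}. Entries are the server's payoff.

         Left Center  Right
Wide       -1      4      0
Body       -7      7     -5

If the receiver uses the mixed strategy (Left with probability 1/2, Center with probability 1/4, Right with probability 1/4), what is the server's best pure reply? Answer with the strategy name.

Expected payoff of Wide: (1/2)·(-1) + (1/4)·4 + (1/4)·0 = 1/2.
Expected payoff of Body: (1/2)·(-7) + (1/4)·7 + (1/4)·(-5) = -3.
The largest is 1/2, so the server's best response is Wide.

Wide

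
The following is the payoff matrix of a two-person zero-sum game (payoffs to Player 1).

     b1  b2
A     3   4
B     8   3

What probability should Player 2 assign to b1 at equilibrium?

Row minima: A → 3, B → 3; maximin = 3.
Column maxima: b1 → 8, b2 → 4; minimax = 4.
3 ≠ 4, so there is no saddle point; optimal play is mixed.
Let Player 1 play A with probability p. Expected payoff against b1: 3p + 8(1−p) = −5p + 8; against b2: 4p + 3(1−p) = p + 3.
Setting these equal: −5p + 8 = p + 3 ⇒ −6p = -5 ⇒ p = 5/6, and the value is (-5)·(5/6) + 8 = 23/6.
For Player 2: with q = P(b1), equating A's and B's payoffs gives −q + 4 = 5q + 3 ⇒ q = 1/6.

1/6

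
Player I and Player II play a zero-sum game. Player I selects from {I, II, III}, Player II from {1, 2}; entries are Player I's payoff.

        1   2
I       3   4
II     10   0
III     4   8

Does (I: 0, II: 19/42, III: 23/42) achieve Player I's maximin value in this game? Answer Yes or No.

Against 1 this mix gives (19/42)·10 + (23/42)·4 = 47/7.
Against 2 this mix gives (19/42)·0 + (23/42)·8 = 92/21.
Player II will play 2, holding Player I to 92/21. Shifting weight toward the row that does better against 2 would raise this floor (the equalizing mix achieves 40/7 against both 2 and 1), so the proposed strategy is not optimal.

No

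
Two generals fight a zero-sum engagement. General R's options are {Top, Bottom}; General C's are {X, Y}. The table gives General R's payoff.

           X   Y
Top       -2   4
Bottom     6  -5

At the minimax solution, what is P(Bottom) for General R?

Row minima: Top → -2, Bottom → -5; maximin = -2.
Column maxima: X → 6, Y → 4; minimax = 4.
-2 ≠ 4, so there is no saddle point; optimal play is mixed.
Let General R play Top with probability p. Expected payoff against X: (-2)p + 6(1−p) = −8p + 6; against Y: 4p + (-5)(1−p) = 9p − 5.
Setting these equal: −8p + 6 = 9p − 5 ⇒ −17p = -11 ⇒ p = 11/17, and the value is (-8)·(11/17) + 6 = 14/17.
For General C: with q = P(X), equating Top's and Bottom's payoffs gives −6q + 4 = 11q − 5 ⇒ q = 9/17.

6/17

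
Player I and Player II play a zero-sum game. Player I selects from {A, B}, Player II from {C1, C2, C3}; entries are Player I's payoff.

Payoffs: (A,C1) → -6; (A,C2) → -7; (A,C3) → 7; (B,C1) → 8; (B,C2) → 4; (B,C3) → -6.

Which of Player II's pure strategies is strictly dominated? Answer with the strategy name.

C2 holds Player I's payoff strictly below C1 in every row: -7 < -6, 4 < 8.
So C1 is strictly dominated for Player II.

C1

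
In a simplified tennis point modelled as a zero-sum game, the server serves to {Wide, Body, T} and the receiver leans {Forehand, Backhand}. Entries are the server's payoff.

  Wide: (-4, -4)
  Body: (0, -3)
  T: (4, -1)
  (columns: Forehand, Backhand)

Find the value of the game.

Row minima: Wide → -4, Body → -3, T → -1; maximin = -1.
Column maxima: Forehand → 4, Backhand → -1; minimax = -1.
Since maximin = minimax = -1, there is a saddle point and the value is -1.

-1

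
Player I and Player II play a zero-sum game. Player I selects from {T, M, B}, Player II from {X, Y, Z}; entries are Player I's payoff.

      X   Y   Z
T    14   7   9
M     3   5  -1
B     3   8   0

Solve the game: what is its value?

Row minima: T → 7, M → -1, B → 0; maximin = 7.
Column maxima: X → 14, Y → 8, Z → 9; minimax = 8.
7 ≠ 8, so there is no saddle point; optimal play is mixed.
M is strictly dominated by T, so Player I never plays it.
X is strictly dominated by Z (it gives Player I strictly more in every row), so Player II never plays it.
On the remaining 2×2 (T, B vs Y, Z):
Let Player I play T with probability p. Expected payoff against Y: 7p + 8(1−p) = −p + 8; against Z: 9p + 0(1−p) = 9p.
Setting these equal: −p + 8 = 9p ⇒ −10p = -8 ⇒ p = 4/5, and the value is (-1)·(4/5) + 8 = 36/5.
For Player II: with q = P(Y), equating T's and B's payoffs gives −2q + 9 = 8q ⇒ q = 9/10.

36/5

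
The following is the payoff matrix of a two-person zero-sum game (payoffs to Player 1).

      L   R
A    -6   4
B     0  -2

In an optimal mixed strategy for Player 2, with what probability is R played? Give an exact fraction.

Row minima: A → -6, B → -2; maximin = -2.
Column maxima: L → 0, R → 4; minimax = 0.
-2 ≠ 0, so there is no saddle point; optimal play is mixed.
Let Player 1 play A with probability p. Expected payoff against L: (-6)p + 0(1−p) = −6p; against R: 4p + (-2)(1−p) = 6p − 2.
Setting these equal: −6p = 6p − 2 ⇒ −12p = -2 ⇒ p = 1/6, and the value is (-6)·(1/6) = -1.
For Player 2: with q = P(L), equating A's and B's payoffs gives −10q + 4 = 2q − 2 ⇒ q = 1/2.

1/2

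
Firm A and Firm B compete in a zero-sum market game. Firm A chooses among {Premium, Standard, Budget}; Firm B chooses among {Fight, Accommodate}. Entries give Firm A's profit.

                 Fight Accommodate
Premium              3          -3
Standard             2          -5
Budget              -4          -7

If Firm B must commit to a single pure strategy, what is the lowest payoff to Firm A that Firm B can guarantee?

-3

Column maxima: Fight → 3, Accommodate → -3.
The smallest of these is -3.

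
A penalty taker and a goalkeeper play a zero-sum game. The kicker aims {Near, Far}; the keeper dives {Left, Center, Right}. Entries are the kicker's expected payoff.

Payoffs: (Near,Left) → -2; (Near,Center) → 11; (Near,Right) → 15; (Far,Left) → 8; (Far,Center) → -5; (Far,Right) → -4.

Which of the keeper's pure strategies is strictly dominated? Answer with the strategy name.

Center holds the kicker's payoff strictly below Right in every row: 11 < 15, -5 < -4.
So Right is strictly dominated for the keeper.

Right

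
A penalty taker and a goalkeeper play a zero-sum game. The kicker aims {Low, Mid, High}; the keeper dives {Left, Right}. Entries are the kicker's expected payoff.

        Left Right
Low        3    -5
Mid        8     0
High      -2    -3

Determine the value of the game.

Row minima: Low → -5, Mid → 0, High → -3; maximin = 0.
Column maxima: Left → 8, Right → 0; minimax = 0.
Since maximin = minimax = 0, there is a saddle point and the value is 0.

0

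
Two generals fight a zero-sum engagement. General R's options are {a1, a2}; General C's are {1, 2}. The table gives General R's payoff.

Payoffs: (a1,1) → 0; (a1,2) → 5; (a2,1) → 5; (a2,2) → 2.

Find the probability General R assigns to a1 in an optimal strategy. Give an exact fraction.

Row minima: a1 → 0, a2 → 2; maximin = 2.
Column maxima: 1 → 5, 2 → 5; minimax = 5.
2 ≠ 5, so there is no saddle point; optimal play is mixed.
Let General R play a1 with probability p. Expected payoff against 1: 0p + 5(1−p) = −5p + 5; against 2: 5p + 2(1−p) = 3p + 2.
Setting these equal: −5p + 5 = 3p + 2 ⇒ −8p = -3 ⇒ p = 3/8, and the value is (-5)·(3/8) + 5 = 25/8.
For General C: with q = P(1), equating a1's and a2's payoffs gives −5q + 5 = 3q + 2 ⇒ q = 3/8.

3/8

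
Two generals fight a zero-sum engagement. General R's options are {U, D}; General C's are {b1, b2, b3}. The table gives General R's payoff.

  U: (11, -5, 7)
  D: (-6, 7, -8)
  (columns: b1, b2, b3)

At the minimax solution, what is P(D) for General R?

4/9

Row minima: U → -5, D → -8; maximin = -5.
Column maxima: b1 → 11, b2 → 7, b3 → 7; minimax = 7.
-5 ≠ 7, so there is no saddle point; optimal play is mixed.
b1 is strictly dominated by b3 (it gives General R strictly more in every row), so General C never plays it.
On the remaining 2×2 (U, D vs b2, b3):
Let General R play U with probability p. Expected payoff against b2: (-5)p + 7(1−p) = −12p + 7; against b3: 7p + (-8)(1−p) = 15p − 8.
Setting these equal: −12p + 7 = 15p − 8 ⇒ −27p = -15 ⇒ p = 5/9, and the value is (-12)·(5/9) + 7 = 1/3.
For General C: with q = P(b2), equating U's and D's payoffs gives −12q + 7 = 15q − 8 ⇒ q = 5/9.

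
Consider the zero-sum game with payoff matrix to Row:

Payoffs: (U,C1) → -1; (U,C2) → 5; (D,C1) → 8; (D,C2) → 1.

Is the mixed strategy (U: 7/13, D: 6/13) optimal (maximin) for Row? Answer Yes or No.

Yes

Against C1 this mix gives (7/13)·(-1) + (6/13)·8 = 41/13.
Against C2 this mix gives (7/13)·5 + (6/13)·1 = 41/13.
All of Column's active replies (C1, C2) yield 41/13, and no column does worse for Row. The mix makes Column indifferent and guarantees 41/13, so it is optimal.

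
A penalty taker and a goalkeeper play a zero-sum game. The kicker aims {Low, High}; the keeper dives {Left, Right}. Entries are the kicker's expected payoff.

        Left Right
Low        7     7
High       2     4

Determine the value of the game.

7

Row minima: Low → 7, High → 2; maximin = 7.
Column maxima: Left → 7, Right → 7; minimax = 7.
Since maximin = minimax = 7, there is a saddle point and the value is 7.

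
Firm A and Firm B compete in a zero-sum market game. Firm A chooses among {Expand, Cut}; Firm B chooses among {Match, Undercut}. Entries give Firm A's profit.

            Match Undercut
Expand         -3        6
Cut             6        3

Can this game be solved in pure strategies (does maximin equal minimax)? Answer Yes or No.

No

Row minima: Expand → -3, Cut → 3; maximin = 3.
Column maxima: Match → 6, Undercut → 6; minimax = 6.
3 ≠ 6, so no pure-strategy equilibrium exists.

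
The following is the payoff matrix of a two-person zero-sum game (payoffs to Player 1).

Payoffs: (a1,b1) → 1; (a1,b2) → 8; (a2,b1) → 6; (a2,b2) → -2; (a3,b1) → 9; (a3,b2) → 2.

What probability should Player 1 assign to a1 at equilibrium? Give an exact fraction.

1/2

Row minima: a1 → 1, a2 → -2, a3 → 2; maximin = 2.
Column maxima: b1 → 9, b2 → 8; minimax = 8.
2 ≠ 8, so there is no saddle point; optimal play is mixed.
a2 is strictly dominated by a3, so Player 1 never plays it.
On the remaining 2×2 (a1, a3 vs b1, b2):
Let Player 1 play a1 with probability p. Expected payoff against b1: 1p + 9(1−p) = −8p + 9; against b2: 8p + 2(1−p) = 6p + 2.
Setting these equal: −8p + 9 = 6p + 2 ⇒ −14p = -7 ⇒ p = 1/2, and the value is (-8)·(1/2) + 9 = 5.
For Player 2: with q = P(b1), equating a1's and a3's payoffs gives −7q + 8 = 7q + 2 ⇒ q = 3/7.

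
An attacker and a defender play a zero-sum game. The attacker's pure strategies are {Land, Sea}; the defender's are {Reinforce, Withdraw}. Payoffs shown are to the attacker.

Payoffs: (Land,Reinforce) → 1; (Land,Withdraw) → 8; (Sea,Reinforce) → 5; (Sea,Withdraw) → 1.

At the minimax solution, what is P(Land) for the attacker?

4/11

Row minima: Land → 1, Sea → 1; maximin = 1.
Column maxima: Reinforce → 5, Withdraw → 8; minimax = 5.
1 ≠ 5, so there is no saddle point; optimal play is mixed.
Let the attacker play Land with probability p. Expected payoff against Reinforce: 1p + 5(1−p) = −4p + 5; against Withdraw: 8p + 1(1−p) = 7p + 1.
Setting these equal: −4p + 5 = 7p + 1 ⇒ −11p = -4 ⇒ p = 4/11, and the value is (-4)·(4/11) + 5 = 39/11.
For the defender: with q = P(Reinforce), equating Land's and Sea's payoffs gives −7q + 8 = 4q + 1 ⇒ q = 7/11.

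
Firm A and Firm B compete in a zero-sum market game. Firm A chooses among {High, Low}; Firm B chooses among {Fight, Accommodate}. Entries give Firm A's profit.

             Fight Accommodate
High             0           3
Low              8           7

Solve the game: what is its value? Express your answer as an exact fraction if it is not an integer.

7

Row minima: High → 0, Low → 7; maximin = 7.
Column maxima: Fight → 8, Accommodate → 7; minimax = 7.
Since maximin = minimax = 7, there is a saddle point and the value is 7.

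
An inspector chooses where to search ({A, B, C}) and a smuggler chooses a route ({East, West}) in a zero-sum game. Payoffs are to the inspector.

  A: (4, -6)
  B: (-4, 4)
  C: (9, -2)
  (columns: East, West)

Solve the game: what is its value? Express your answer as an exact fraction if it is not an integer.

Row minima: A → -6, B → -4, C → -2; maximin = -2.
Column maxima: East → 9, West → 4; minimax = 4.
-2 ≠ 4, so there is no saddle point; optimal play is mixed.
A is strictly dominated by C, so the inspector never plays it.
On the remaining 2×2 (B, C vs East, West):
Let the inspector play B with probability p. Expected payoff against East: (-4)p + 9(1−p) = −13p + 9; against West: 4p + (-2)(1−p) = 6p − 2.
Setting these equal: −13p + 9 = 6p − 2 ⇒ −19p = -11 ⇒ p = 11/19, and the value is (-13)·(11/19) + 9 = 28/19.
For the smuggler: with q = P(East), equating B's and C's payoffs gives −8q + 4 = 11q − 2 ⇒ q = 6/19.

28/19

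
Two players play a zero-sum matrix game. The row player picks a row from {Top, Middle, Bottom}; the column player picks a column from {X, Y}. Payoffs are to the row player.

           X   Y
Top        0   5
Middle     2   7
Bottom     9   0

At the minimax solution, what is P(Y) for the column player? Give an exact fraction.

Row minima: Top → 0, Middle → 2, Bottom → 0; maximin = 2.
Column maxima: X → 9, Y → 7; minimax = 7.
2 ≠ 7, so there is no saddle point; optimal play is mixed.
Top is strictly dominated by Middle, so the row player never plays it.
On the remaining 2×2 (Middle, Bottom vs X, Y):
Let the row player play Middle with probability p. Expected payoff against X: 2p + 9(1−p) = −7p + 9; against Y: 7p + 0(1−p) = 7p.
Setting these equal: −7p + 9 = 7p ⇒ −14p = -9 ⇒ p = 9/14, and the value is (-7)·(9/14) + 9 = 9/2.
For the column player: with q = P(X), equating Middle's and Bottom's payoffs gives −5q + 7 = 9q ⇒ q = 1/2.

1/2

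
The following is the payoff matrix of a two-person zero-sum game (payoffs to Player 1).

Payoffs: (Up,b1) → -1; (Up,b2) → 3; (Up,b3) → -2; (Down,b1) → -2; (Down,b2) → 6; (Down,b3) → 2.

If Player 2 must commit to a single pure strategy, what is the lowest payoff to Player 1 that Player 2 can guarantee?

-1

Column maxima: b1 → -1, b2 → 6, b3 → 2.
The smallest of these is -1.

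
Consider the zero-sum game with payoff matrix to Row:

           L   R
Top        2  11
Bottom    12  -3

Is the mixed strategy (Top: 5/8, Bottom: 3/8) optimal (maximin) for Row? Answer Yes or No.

Yes

Against L this mix gives (5/8)·2 + (3/8)·12 = 23/4.
Against R this mix gives (5/8)·11 + (3/8)·(-3) = 23/4.
All of Column's active replies (L, R) yield 23/4, and no column does worse for Row. The mix makes Column indifferent and guarantees 23/4, so it is optimal.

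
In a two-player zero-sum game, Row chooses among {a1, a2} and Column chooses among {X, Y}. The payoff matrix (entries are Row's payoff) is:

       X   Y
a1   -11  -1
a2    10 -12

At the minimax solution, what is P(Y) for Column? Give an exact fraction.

21/32

Row minima: a1 → -11, a2 → -12; maximin = -11.
Column maxima: X → 10, Y → -1; minimax = -1.
-11 ≠ -1, so there is no saddle point; optimal play is mixed.
Let Row play a1 with probability p. Expected payoff against X: (-11)p + 10(1−p) = −21p + 10; against Y: (-1)p + (-12)(1−p) = 11p − 12.
Setting these equal: −21p + 10 = 11p − 12 ⇒ −32p = -22 ⇒ p = 11/16, and the value is (-21)·(11/16) + 10 = -71/16.
For Column: with q = P(X), equating a1's and a2's payoffs gives −10q − 1 = 22q − 12 ⇒ q = 11/32.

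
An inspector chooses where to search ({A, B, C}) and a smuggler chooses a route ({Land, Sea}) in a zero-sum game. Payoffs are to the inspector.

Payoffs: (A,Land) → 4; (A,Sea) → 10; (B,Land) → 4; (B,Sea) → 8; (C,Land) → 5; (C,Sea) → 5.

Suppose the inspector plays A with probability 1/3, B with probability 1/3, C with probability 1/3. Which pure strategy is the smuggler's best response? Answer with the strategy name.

Land

If the smuggler plays Land, the inspector's expected payoff is (1/3)·4 + (1/3)·4 + (1/3)·5 = 13/3.
If the smuggler plays Sea, the inspector's expected payoff is (1/3)·10 + (1/3)·8 + (1/3)·5 = 23/3.
The smuggler minimizes the inspector's payoff; the smallest is 13/3, so the best response is Land.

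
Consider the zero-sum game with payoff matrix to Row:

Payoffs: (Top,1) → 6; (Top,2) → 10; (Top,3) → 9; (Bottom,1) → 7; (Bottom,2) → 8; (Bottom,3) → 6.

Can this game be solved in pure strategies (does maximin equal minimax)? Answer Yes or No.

Row minima: Top → 6, Bottom → 6; maximin = 6.
Column maxima: 1 → 7, 2 → 10, 3 → 9; minimax = 7.
6 ≠ 7, so no pure-strategy equilibrium exists.

No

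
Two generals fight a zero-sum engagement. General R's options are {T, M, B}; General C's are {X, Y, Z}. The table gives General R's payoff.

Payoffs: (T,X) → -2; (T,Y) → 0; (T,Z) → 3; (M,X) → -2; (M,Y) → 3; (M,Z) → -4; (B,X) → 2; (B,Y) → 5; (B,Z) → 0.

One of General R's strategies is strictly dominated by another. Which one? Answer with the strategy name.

B gives a strictly higher payoff than M against every column: 2 > -2, 5 > 3, 0 > -4.
So M is strictly dominated and General R never plays it.

M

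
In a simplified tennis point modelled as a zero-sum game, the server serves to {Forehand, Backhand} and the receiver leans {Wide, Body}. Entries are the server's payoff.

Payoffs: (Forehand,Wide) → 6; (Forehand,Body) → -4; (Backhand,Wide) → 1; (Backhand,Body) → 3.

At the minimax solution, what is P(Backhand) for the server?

5/6

Row minima: Forehand → -4, Backhand → 1; maximin = 1.
Column maxima: Wide → 6, Body → 3; minimax = 3.
1 ≠ 3, so there is no saddle point; optimal play is mixed.
Let the server play Forehand with probability p. Expected payoff against Wide: 6p + 1(1−p) = 5p + 1; against Body: (-4)p + 3(1−p) = −7p + 3.
Setting these equal: 5p + 1 = −7p + 3 ⇒ 12p = 2 ⇒ p = 1/6, and the value is (5)·(1/6) + 1 = 11/6.
For the receiver: with q = P(Wide), equating Forehand's and Backhand's payoffs gives 10q − 4 = −2q + 3 ⇒ q = 7/12.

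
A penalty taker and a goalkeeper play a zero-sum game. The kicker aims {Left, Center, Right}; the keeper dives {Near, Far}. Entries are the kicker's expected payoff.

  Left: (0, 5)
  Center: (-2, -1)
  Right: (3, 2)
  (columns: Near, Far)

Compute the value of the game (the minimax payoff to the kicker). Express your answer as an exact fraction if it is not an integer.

5/2

Row minima: Left → 0, Center → -2, Right → 2; maximin = 2.
Column maxima: Near → 3, Far → 5; minimax = 3.
2 ≠ 3, so there is no saddle point; optimal play is mixed.
Center is strictly dominated by Left, so the kicker never plays it.
On the remaining 2×2 (Left, Right vs Near, Far):
Let the kicker play Left with probability p. Expected payoff against Near: 0p + 3(1−p) = −3p + 3; against Far: 5p + 2(1−p) = 3p + 2.
Setting these equal: −3p + 3 = 3p + 2 ⇒ −6p = -1 ⇒ p = 1/6, and the value is (-3)·(1/6) + 3 = 5/2.
For the keeper: with q = P(Near), equating Left's and Right's payoffs gives −5q + 5 = q + 2 ⇒ q = 1/2.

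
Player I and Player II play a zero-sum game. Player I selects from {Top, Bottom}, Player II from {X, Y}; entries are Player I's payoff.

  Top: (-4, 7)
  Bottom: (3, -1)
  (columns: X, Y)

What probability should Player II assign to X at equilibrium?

8/15

Row minima: Top → -4, Bottom → -1; maximin = -1.
Column maxima: X → 3, Y → 7; minimax = 3.
-1 ≠ 3, so there is no saddle point; optimal play is mixed.
Let Player I play Top with probability p. Expected payoff against X: (-4)p + 3(1−p) = −7p + 3; against Y: 7p + (-1)(1−p) = 8p − 1.
Setting these equal: −7p + 3 = 8p − 1 ⇒ −15p = -4 ⇒ p = 4/15, and the value is (-7)·(4/15) + 3 = 17/15.
For Player II: with q = P(X), equating Top's and Bottom's payoffs gives −11q + 7 = 4q − 1 ⇒ q = 8/15.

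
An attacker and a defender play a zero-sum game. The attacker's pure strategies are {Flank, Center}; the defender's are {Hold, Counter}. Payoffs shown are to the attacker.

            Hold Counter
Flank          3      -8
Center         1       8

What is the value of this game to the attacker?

Row minima: Flank → -8, Center → 1; maximin = 1.
Column maxima: Hold → 3, Counter → 8; minimax = 3.
1 ≠ 3, so there is no saddle point; optimal play is mixed.
Let the attacker play Flank with probability p. Expected payoff against Hold: 3p + 1(1−p) = 2p + 1; against Counter: (-8)p + 8(1−p) = −16p + 8.
Setting these equal: 2p + 1 = −16p + 8 ⇒ 18p = 7 ⇒ p = 7/18, and the value is (2)·(7/18) + 1 = 16/9.
For the defender: with q = P(Hold), equating Flank's and Center's payoffs gives 11q − 8 = −7q + 8 ⇒ q = 8/9.

16/9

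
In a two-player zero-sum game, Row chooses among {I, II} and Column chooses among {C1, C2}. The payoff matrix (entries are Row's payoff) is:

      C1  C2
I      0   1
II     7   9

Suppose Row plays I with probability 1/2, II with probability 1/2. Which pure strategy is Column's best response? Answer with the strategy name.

If Column plays C1, Row's expected payoff is (1/2)·0 + (1/2)·7 = 7/2.
If Column plays C2, Row's expected payoff is (1/2)·1 + (1/2)·9 = 5.
Column minimizes Row's payoff; the smallest is 7/2, so the best response is C1.

C1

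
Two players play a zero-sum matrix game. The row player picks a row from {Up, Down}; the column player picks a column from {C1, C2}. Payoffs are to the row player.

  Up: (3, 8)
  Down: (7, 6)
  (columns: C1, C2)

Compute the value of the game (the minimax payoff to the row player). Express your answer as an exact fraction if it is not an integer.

Row minima: Up → 3, Down → 6; maximin = 6.
Column maxima: C1 → 7, C2 → 8; minimax = 7.
6 ≠ 7, so there is no saddle point; optimal play is mixed.
Let the row player play Up with probability p. Expected payoff against C1: 3p + 7(1−p) = −4p + 7; against C2: 8p + 6(1−p) = 2p + 6.
Setting these equal: −4p + 7 = 2p + 6 ⇒ −6p = -1 ⇒ p = 1/6, and the value is (-4)·(1/6) + 7 = 19/3.
For the column player: with q = P(C1), equating Up's and Down's payoffs gives −5q + 8 = q + 6 ⇒ q = 1/3.

19/3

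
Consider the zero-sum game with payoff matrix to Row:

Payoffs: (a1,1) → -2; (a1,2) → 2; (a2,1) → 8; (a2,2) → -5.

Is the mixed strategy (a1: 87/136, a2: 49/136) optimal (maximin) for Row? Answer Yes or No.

Against 1 this mix gives (87/136)·(-2) + (49/136)·8 = 109/68.
Against 2 this mix gives (87/136)·2 + (49/136)·(-5) = -71/136.
Column will play 2, holding Row to -71/136. Shifting weight toward the row that does better against 2 would raise this floor (the equalizing mix achieves 6/17 against both 2 and 1), so the proposed strategy is not optimal.

No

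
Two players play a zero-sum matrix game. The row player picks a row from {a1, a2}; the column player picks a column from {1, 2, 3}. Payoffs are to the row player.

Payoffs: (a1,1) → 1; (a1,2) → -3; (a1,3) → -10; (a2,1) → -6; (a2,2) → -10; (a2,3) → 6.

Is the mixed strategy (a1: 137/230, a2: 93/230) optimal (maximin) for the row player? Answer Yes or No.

Against 1 this mix gives (137/230)·1 + (93/230)·(-6) = -421/230.
Against 2 this mix gives (137/230)·(-3) + (93/230)·(-10) = -1341/230.
Against 3 this mix gives (137/230)·(-10) + (93/230)·6 = -406/115.
The column player will play 2, holding the row player to -1341/230. Shifting weight toward the row that does better against 2 would raise this floor (the equalizing mix achieves -118/23 against both 2 and 3), so the proposed strategy is not optimal.

No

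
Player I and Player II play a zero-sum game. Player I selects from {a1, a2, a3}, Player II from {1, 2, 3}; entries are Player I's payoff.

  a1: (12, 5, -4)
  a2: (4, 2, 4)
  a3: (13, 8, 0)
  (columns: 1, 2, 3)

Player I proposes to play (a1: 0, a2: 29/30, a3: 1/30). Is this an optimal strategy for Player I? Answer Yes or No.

No

Against 1 this mix gives (29/30)·4 + (1/30)·13 = 43/10.
Against 2 this mix gives (29/30)·2 + (1/30)·8 = 11/5.
Against 3 this mix gives (29/30)·4 + (1/30)·0 = 58/15.
Player II will play 2, holding Player I to 11/5. Shifting weight toward the row that does better against 2 would raise this floor (the equalizing mix achieves 16/5 against both 2 and 3), so the proposed strategy is not optimal.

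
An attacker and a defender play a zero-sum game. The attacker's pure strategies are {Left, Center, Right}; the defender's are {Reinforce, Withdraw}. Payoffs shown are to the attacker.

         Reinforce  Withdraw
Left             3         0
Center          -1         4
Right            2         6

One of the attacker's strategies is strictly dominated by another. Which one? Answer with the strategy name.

Right gives a strictly higher payoff than Center against every column: 2 > -1, 6 > 4.
So Center is strictly dominated and the attacker never plays it.

Center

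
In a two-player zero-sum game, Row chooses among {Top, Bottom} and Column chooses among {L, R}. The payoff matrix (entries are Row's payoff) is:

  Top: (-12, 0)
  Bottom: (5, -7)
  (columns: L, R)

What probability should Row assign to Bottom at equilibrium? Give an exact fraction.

1/2

Row minima: Top → -12, Bottom → -7; maximin = -7.
Column maxima: L → 5, R → 0; minimax = 0.
-7 ≠ 0, so there is no saddle point; optimal play is mixed.
Let Row play Top with probability p. Expected payoff against L: (-12)p + 5(1−p) = −17p + 5; against R: 0p + (-7)(1−p) = 7p − 7.
Setting these equal: −17p + 5 = 7p − 7 ⇒ −24p = -12 ⇒ p = 1/2, and the value is (-17)·(1/2) + 5 = -7/2.
For Column: with q = P(L), equating Top's and Bottom's payoffs gives −12q = 12q − 7 ⇒ q = 7/24.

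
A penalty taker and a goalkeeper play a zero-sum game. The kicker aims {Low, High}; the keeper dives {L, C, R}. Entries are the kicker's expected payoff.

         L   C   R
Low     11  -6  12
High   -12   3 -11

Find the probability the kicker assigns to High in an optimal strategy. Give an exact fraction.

Row minima: Low → -6, High → -12; maximin = -6.
Column maxima: L → 11, C → 3, R → 12; minimax = 3.
-6 ≠ 3, so there is no saddle point; optimal play is mixed.
R is strictly dominated by L (it gives the kicker strictly more in every row), so the keeper never plays it.
On the remaining 2×2 (Low, High vs L, C):
Let the kicker play Low with probability p. Expected payoff against L: 11p + (-12)(1−p) = 23p − 12; against C: (-6)p + 3(1−p) = −9p + 3.
Setting these equal: 23p − 12 = −9p + 3 ⇒ 32p = 15 ⇒ p = 15/32, and the value is (23)·(15/32) − 12 = -39/32.
For the keeper: with q = P(L), equating Low's and High's payoffs gives 17q − 6 = −15q + 3 ⇒ q = 9/32.

17/32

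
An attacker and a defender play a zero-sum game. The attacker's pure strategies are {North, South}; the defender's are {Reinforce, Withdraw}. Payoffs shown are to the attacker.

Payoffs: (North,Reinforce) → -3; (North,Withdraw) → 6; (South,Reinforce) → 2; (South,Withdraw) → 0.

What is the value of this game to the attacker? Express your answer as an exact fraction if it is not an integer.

Row minima: North → -3, South → 0; maximin = 0.
Column maxima: Reinforce → 2, Withdraw → 6; minimax = 2.
0 ≠ 2, so there is no saddle point; optimal play is mixed.
Let the attacker play North with probability p. Expected payoff against Reinforce: (-3)p + 2(1−p) = −5p + 2; against Withdraw: 6p + 0(1−p) = 6p.
Setting these equal: −5p + 2 = 6p ⇒ −11p = -2 ⇒ p = 2/11, and the value is (-5)·(2/11) + 2 = 12/11.
For the defender: with q = P(Reinforce), equating North's and South's payoffs gives −9q + 6 = 2q ⇒ q = 6/11.

12/11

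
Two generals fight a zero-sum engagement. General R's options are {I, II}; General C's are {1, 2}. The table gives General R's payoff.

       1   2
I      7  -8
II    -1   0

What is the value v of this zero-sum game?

-1/2

Row minima: I → -8, II → -1; maximin = -1.
Column maxima: 1 → 7, 2 → 0; minimax = 0.
-1 ≠ 0, so there is no saddle point; optimal play is mixed.
Let General R play I with probability p. Expected payoff against 1: 7p + (-1)(1−p) = 8p − 1; against 2: (-8)p + 0(1−p) = −8p.
Setting these equal: 8p − 1 = −8p ⇒ 16p = 1 ⇒ p = 1/16, and the value is (8)·(1/16) − 1 = -1/2.
For General C: with q = P(1), equating I's and II's payoffs gives 15q − 8 = −q ⇒ q = 1/2.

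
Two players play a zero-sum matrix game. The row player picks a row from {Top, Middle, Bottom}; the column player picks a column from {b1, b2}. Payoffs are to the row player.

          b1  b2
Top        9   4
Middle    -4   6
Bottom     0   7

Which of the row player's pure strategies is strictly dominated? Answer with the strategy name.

Bottom gives a strictly higher payoff than Middle against every column: 0 > -4, 7 > 6.
So Middle is strictly dominated and the row player never plays it.

Middle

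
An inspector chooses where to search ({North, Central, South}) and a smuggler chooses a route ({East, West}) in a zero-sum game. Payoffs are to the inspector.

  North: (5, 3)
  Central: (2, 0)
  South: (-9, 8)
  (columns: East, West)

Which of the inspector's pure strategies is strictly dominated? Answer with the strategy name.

Central

North gives a strictly higher payoff than Central against every column: 5 > 2, 3 > 0.
So Central is strictly dominated and the inspector never plays it.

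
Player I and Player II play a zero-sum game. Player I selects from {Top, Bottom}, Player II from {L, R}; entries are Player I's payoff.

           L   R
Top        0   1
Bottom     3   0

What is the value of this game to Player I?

3/4

Row minima: Top → 0, Bottom → 0; maximin = 0.
Column maxima: L → 3, R → 1; minimax = 1.
0 ≠ 1, so there is no saddle point; optimal play is mixed.
Let Player I play Top with probability p. Expected payoff against L: 0p + 3(1−p) = −3p + 3; against R: 1p + 0(1−p) = p.
Setting these equal: −3p + 3 = p ⇒ −4p = -3 ⇒ p = 3/4, and the value is (-3)·(3/4) + 3 = 3/4.
For Player II: with q = P(L), equating Top's and Bottom's payoffs gives −q + 1 = 3q ⇒ q = 1/4.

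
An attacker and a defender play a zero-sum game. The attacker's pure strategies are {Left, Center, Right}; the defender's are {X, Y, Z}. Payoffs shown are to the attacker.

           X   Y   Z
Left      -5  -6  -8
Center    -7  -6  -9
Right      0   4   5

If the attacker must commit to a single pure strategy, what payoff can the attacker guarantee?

Row minima: Left → -8, Center → -9, Right → 0.
The best of these is 0.

0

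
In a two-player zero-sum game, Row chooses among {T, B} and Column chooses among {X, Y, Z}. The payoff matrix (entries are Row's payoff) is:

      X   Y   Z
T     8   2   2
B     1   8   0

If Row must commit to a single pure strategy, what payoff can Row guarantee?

Row minima: T → 2, B → 0.
The best of these is 2.

2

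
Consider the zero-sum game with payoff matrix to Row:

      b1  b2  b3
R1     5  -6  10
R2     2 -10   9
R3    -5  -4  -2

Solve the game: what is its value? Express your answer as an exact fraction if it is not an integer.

-25/6

Row minima: R1 → -6, R2 → -10, R3 → -5; maximin = -5.
Column maxima: b1 → 5, b2 → -4, b3 → 10; minimax = -4.
-5 ≠ -4, so there is no saddle point; optimal play is mixed.
R2 is strictly dominated by R1, so Row never plays it.
b3 is strictly dominated by b1 (it gives Row strictly more in every row), so Column never plays it.
On the remaining 2×2 (R1, R3 vs b1, b2):
Let Row play R1 with probability p. Expected payoff against b1: 5p + (-5)(1−p) = 10p − 5; against b2: (-6)p + (-4)(1−p) = −2p − 4.
Setting these equal: 10p − 5 = −2p − 4 ⇒ 12p = 1 ⇒ p = 1/12, and the value is (10)·(1/12) − 5 = -25/6.
For Column: with q = P(b1), equating R1's and R3's payoffs gives 11q − 6 = −q − 4 ⇒ q = 1/6.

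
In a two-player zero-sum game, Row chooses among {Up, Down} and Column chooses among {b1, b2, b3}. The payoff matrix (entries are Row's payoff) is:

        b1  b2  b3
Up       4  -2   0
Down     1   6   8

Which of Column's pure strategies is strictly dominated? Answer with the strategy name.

b3

b2 holds Row's payoff strictly below b3 in every row: -2 < 0, 6 < 8.
So b3 is strictly dominated for Column.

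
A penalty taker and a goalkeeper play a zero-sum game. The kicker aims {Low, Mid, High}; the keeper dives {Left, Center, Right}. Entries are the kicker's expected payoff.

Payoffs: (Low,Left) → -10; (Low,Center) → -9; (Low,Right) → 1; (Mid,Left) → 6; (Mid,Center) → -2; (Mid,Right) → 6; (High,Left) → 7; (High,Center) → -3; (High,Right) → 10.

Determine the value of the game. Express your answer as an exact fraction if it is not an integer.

Row minima: Low → -10, Mid → -2, High → -3; maximin = -2.
Column maxima: Left → 7, Center → -2, Right → 10; minimax = -2.
Since maximin = minimax = -2, there is a saddle point and the value is -2.

-2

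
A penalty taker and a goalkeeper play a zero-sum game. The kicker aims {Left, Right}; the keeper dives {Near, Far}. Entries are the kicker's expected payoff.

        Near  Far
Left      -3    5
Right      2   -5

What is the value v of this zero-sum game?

Row minima: Left → -3, Right → -5; maximin = -3.
Column maxima: Near → 2, Far → 5; minimax = 2.
-3 ≠ 2, so there is no saddle point; optimal play is mixed.
Let the kicker play Left with probability p. Expected payoff against Near: (-3)p + 2(1−p) = −5p + 2; against Far: 5p + (-5)(1−p) = 10p − 5.
Setting these equal: −5p + 2 = 10p − 5 ⇒ −15p = -7 ⇒ p = 7/15, and the value is (-5)·(7/15) + 2 = -1/3.
For the keeper: with q = P(Near), equating Left's and Right's payoffs gives −8q + 5 = 7q − 5 ⇒ q = 2/3.

-1/3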